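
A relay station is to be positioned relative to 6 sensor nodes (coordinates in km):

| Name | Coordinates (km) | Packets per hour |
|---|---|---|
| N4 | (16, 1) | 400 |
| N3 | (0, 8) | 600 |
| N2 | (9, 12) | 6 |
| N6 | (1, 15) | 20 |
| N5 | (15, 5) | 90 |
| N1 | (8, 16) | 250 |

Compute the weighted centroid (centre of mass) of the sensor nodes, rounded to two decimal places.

(7.19, 7.34)

The minimiser of Σwᵢ‖p−pᵢ‖² is the weighted centroid p* = (Σwᵢpᵢ)/(Σwᵢ).
Σwᵢ = 1366.
Σwᵢxᵢ = 400·16 + 600·0 + 6·9 + 20·1 + 90·15 + 250·8 = 9824.
Σwᵢyᵢ = 400·1 + 600·8 + 6·12 + 20·15 + 90·5 + 250·16 = 10022.
x* = 9824/1366 = 7.19, y* = 10022/1366 = 7.34.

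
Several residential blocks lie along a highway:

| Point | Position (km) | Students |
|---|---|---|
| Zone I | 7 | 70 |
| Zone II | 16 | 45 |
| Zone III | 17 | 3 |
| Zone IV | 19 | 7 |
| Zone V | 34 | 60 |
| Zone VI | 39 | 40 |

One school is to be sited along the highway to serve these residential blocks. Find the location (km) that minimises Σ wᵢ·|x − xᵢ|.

For a sum of weighted absolute distances on a line, the optimum is the weighted median (not the mean). Total weight W = 225; half-weight = 112.5.
Sort by position and accumulate weight:
  km 7 (Zone I, w=70) → cum 70
  km 16 (Zone II, w=45) → cum 115  ≥ 112.5 → median here
  km 17 (Zone III, w=3) → cum 118
  km 19 (Zone IV, w=7) → cum 125
  km 34 (Zone V, w=60) → cum 185
  km 39 (Zone VI, w=40) → cum 225
Optimal location: km 16.

x = 16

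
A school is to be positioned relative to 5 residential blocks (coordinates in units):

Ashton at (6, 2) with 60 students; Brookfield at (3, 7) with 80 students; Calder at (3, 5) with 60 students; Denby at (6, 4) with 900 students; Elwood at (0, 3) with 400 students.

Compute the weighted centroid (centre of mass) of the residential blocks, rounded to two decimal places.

(4.12, 3.85)

The minimiser of Σwᵢ‖p−pᵢ‖² is the weighted centroid p* = (Σwᵢpᵢ)/(Σwᵢ).
Σwᵢ = 1500.
Σwᵢxᵢ = 60·6 + 80·3 + 60·3 + 900·6 + 400·0 = 6180.
Σwᵢyᵢ = 60·2 + 80·7 + 60·5 + 900·4 + 400·3 = 5780.
x* = 6180/1500 = 4.12, y* = 5780/1500 = 3.85.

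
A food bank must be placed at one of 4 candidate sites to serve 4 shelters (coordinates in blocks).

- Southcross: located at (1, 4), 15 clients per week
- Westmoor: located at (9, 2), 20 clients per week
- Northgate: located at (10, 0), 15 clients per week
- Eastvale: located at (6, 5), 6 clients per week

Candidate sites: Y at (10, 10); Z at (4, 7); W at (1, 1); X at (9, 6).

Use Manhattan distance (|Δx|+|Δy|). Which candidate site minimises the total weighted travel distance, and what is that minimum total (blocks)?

X, total 359 blocks

Total weighted distance at each candidate:
  Y (10, 10): total = 609
  Z (4, 7): total = 509
  W (1, 1): total = 429
  X (9, 6): total = 359
Minimum is at X with total 359 blocks.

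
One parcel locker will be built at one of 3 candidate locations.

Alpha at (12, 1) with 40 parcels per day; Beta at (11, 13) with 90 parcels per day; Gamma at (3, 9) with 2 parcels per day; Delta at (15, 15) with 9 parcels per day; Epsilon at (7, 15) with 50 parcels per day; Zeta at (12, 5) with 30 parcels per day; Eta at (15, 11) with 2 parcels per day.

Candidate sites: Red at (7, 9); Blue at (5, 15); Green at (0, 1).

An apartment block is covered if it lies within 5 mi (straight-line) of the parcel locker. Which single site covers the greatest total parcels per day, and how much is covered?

Coverage radius r = 5 mi; a point is covered iff (Δx)²+(Δy)² ≤ 5² = 25.
  Red (7, 9): covers {Gamma} → 2
  Blue (5, 15): covers {Epsilon} → 50
  Green (0, 1): covers {none} → 0
Maximum coverage at Blue: 50 parcels per day.

Blue, covering 50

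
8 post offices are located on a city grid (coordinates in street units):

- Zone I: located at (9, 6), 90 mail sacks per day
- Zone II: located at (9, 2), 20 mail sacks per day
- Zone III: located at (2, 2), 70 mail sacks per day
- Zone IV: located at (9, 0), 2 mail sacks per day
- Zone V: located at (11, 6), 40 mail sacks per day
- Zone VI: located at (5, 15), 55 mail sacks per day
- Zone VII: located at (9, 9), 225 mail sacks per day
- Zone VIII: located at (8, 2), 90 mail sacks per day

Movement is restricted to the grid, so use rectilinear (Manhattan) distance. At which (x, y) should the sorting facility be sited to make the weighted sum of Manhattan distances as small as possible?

Manhattan distance separates: Σwᵢ(|x−xᵢ|+|y−yᵢ|) = Σwᵢ|x−xᵢ| + Σwᵢ|y−yᵢ|, so x and y are optimised independently as 1-D weighted medians.
Total weight W = 592; half = 296.
x-coordinate, sorted with cumulative weight:
  x=2 (Zone III, w=70) cum 70
  x=5 (Zone VI, w=55) cum 125
  x=8 (Zone VIII, w=90) cum 215
  x=9 (Zone I, w=90) cum 305  ← median
  x=9 (Zone II, w=20) cum 325
  x=9 (Zone IV, w=2) cum 327
  x=9 (Zone VII, w=225) cum 552
  x=11 (Zone V, w=40) cum 592
⇒ x* = 9
y-coordinate, sorted with cumulative weight:
  y=0 (Zone IV, w=2) cum 2
  y=2 (Zone II, w=20) cum 22
  y=2 (Zone III, w=70) cum 92
  y=2 (Zone VIII, w=90) cum 182
  y=6 (Zone I, w=90) cum 272
  y=6 (Zone V, w=40) cum 312  ← median
  y=9 (Zone VII, w=225) cum 537
  y=15 (Zone VI, w=55) cum 592
⇒ y* = 6

(9, 6)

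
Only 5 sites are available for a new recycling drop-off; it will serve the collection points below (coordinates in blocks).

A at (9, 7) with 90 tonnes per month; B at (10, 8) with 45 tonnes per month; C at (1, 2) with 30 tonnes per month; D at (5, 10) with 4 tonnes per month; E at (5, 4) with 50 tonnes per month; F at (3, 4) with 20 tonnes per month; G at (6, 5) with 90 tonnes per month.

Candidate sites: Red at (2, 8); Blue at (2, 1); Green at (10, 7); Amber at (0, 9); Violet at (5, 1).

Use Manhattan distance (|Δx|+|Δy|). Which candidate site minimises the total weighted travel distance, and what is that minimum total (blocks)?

Green, total 1727 blocks

Total weighted distance at each candidate:
  Red (2, 8): total = 2390
  Blue (2, 1): total = 3053
  Green (10, 7): total = 1727
  Amber (0, 9): total = 3309
  Violet (5, 1): total = 2326
Minimum is at Green with total 1727 blocks.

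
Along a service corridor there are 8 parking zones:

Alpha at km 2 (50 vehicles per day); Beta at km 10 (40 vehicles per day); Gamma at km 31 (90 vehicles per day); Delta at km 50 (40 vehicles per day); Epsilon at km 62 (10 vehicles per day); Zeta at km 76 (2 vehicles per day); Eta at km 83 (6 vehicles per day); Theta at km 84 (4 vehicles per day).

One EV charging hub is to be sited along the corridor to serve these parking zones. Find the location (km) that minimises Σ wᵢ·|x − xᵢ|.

x = 31

For a sum of weighted absolute distances on a line, the optimum is the weighted median (not the mean). Total weight W = 242; half-weight = 121.
Sort by position and accumulate weight:
  km 2 (Alpha, w=50) → cum 50
  km 10 (Beta, w=40) → cum 90
  km 31 (Gamma, w=90) → cum 180  ≥ 121 → median here
  km 50 (Delta, w=40) → cum 220
  km 62 (Epsilon, w=10) → cum 230
  km 76 (Zeta, w=2) → cum 232
  km 83 (Eta, w=6) → cum 238
  km 84 (Theta, w=4) → cum 242
Optimal location: km 31.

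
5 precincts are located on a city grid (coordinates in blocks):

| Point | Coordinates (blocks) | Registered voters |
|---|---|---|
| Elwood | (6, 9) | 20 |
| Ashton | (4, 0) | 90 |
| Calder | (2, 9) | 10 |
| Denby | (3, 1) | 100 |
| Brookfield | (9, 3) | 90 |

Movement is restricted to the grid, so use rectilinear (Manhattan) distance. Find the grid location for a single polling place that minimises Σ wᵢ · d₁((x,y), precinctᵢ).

Manhattan distance separates: Σwᵢ(|x−xᵢ|+|y−yᵢ|) = Σwᵢ|x−xᵢ| + Σwᵢ|y−yᵢ|, so x and y are optimised independently as 1-D weighted medians.
Total weight W = 310; half = 155.
x-coordinate, sorted with cumulative weight:
  x=2 (Calder, w=10) cum 10
  x=3 (Denby, w=100) cum 110
  x=4 (Ashton, w=90) cum 200  ← median
  x=6 (Elwood, w=20) cum 220
  x=9 (Brookfield, w=90) cum 310
⇒ x* = 4
y-coordinate, sorted with cumulative weight:
  y=0 (Ashton, w=90) cum 90
  y=1 (Denby, w=100) cum 190  ← median
  y=3 (Brookfield, w=90) cum 280
  y=9 (Elwood, w=20) cum 300
  y=9 (Calder, w=10) cum 310
⇒ y* = 1

(4, 1)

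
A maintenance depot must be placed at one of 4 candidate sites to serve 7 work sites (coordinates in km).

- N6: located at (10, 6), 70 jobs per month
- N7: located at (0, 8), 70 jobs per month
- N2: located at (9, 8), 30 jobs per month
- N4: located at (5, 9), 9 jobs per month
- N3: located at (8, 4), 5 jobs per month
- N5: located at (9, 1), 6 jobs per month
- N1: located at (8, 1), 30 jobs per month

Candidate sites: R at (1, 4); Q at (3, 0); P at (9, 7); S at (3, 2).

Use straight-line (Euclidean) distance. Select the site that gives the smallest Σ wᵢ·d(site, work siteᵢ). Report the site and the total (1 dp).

Total weighted distance at each candidate:
  R (1, 4): total = 1574.7
  Q (3, 0): total = 1847.9
  P (9, 7): total = 1037.4
  S (3, 2): total = 1570.4
Minimum is at P with total 1037.4 km.

P, total 1037.4 km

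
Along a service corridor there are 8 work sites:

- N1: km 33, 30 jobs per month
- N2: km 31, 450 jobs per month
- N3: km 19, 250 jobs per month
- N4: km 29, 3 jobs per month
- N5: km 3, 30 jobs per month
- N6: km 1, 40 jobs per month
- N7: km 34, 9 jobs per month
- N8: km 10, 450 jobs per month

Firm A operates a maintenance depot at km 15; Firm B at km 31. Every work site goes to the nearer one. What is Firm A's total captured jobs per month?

770

The indifferent point is the midpoint (15+31)/2 = 23; work sites left of it (closer to Firm A at 15) go to Firm A, those right go to Firm B.
  N6 at 1 (w=40) → Firm A
  N5 at 3 (w=30) → Firm A
  N8 at 10 (w=450) → Firm A
  N3 at 19 (w=250) → Firm A
  N4 at 29 (w=3) → Firm B
  N2 at 31 (w=450) → Firm B
  N1 at 33 (w=30) → Firm B
  N7 at 34 (w=9) → Firm B
Firm A captures 770; Firm B captures 492.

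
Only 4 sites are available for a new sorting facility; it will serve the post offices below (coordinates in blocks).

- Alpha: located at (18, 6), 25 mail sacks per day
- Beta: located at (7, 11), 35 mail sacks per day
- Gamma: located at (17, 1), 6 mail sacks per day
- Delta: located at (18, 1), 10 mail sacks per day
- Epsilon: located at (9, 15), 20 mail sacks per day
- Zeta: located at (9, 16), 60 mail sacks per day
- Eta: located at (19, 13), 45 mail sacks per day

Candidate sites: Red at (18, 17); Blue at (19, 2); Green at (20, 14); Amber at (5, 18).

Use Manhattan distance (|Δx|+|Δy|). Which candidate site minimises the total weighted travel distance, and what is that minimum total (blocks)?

Green, total 2166 blocks

Total weighted distance at each candidate:
  Red (18, 17): total = 2177
  Blue (19, 2): total = 3293
  Green (20, 14): total = 2166
  Amber (5, 18): total = 2769
Minimum is at Green with total 2166 blocks.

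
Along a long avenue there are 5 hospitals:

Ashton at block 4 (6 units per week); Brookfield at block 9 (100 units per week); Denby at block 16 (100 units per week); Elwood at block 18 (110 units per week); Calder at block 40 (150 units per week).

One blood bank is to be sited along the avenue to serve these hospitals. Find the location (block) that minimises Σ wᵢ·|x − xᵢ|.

x = 18

For a sum of weighted absolute distances on a line, the optimum is the weighted median (not the mean). Total weight W = 466; half-weight = 233.
Sort by position and accumulate weight:
  block 4 (Ashton, w=6) → cum 6
  block 9 (Brookfield, w=100) → cum 106
  block 16 (Denby, w=100) → cum 206
  block 18 (Elwood, w=110) → cum 316  ≥ 233 → median here
  block 40 (Calder, w=150) → cum 466
Optimal location: block 18.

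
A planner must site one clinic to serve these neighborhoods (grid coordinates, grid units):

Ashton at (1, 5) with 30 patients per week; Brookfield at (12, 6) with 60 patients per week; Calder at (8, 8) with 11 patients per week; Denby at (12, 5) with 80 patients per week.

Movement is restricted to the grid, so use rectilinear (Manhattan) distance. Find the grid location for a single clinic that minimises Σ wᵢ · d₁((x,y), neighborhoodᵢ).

Manhattan distance separates: Σwᵢ(|x−xᵢ|+|y−yᵢ|) = Σwᵢ|x−xᵢ| + Σwᵢ|y−yᵢ|, so x and y are optimised independently as 1-D weighted medians.
Total weight W = 181; half = 90.5.
x-coordinate, sorted with cumulative weight:
  x=1 (Ashton, w=30) cum 30
  x=8 (Calder, w=11) cum 41
  x=12 (Brookfield, w=60) cum 101  ← median
  x=12 (Denby, w=80) cum 181
⇒ x* = 12
y-coordinate, sorted with cumulative weight:
  y=5 (Ashton, w=30) cum 30
  y=5 (Denby, w=80) cum 110  ← median
  y=6 (Brookfield, w=60) cum 170
  y=8 (Calder, w=11) cum 181
⇒ y* = 5

(12, 5)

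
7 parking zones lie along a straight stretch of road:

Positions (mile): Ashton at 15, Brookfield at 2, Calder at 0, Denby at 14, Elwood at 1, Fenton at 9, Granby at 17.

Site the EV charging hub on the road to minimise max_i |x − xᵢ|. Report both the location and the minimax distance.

The 1-center on a line is the midpoint of the two extreme points: leftmost at 0, rightmost at 17.
Optimal location = (0 + 17)/2 = 8.5; maximum distance = (17 − 0)/2 = 8.5.

location 8.5, max distance 8.5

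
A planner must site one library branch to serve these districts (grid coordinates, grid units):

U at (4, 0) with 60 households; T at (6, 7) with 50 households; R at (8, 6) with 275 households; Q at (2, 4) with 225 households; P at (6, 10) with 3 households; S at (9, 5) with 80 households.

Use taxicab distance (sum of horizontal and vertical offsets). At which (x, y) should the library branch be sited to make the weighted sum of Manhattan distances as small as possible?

(8, 5)

Manhattan distance separates: Σwᵢ(|x−xᵢ|+|y−yᵢ|) = Σwᵢ|x−xᵢ| + Σwᵢ|y−yᵢ|, so x and y are optimised independently as 1-D weighted medians.
Total weight W = 693; half = 346.5.
x-coordinate, sorted with cumulative weight:
  x=2 (Q, w=225) cum 225
  x=4 (U, w=60) cum 285
  x=6 (T, w=50) cum 335
  x=6 (P, w=3) cum 338
  x=8 (R, w=275) cum 613  ← median
  x=9 (S, w=80) cum 693
⇒ x* = 8
y-coordinate, sorted with cumulative weight:
  y=0 (U, w=60) cum 60
  y=4 (Q, w=225) cum 285
  y=5 (S, w=80) cum 365  ← median
  y=6 (R, w=275) cum 640
  y=7 (T, w=50) cum 690
  y=10 (P, w=3) cum 693
⇒ y* = 5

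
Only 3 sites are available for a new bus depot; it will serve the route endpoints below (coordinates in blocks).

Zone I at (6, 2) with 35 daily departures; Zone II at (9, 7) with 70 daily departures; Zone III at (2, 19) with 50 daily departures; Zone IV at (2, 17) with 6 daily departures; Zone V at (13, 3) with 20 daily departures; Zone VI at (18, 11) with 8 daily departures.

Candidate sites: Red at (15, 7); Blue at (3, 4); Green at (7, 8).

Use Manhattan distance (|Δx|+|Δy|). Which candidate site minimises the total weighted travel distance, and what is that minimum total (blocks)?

Green, total 1671 blocks

Total weighted distance at each candidate:
  Red (15, 7): total = 2474
  Blue (3, 4): total = 2085
  Green (7, 8): total = 1671
Minimum is at Green with total 1671 blocks.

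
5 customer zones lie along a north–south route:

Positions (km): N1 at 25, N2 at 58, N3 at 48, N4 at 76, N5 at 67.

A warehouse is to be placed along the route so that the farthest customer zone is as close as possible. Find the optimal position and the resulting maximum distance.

The 1-center on a line is the midpoint of the two extreme points: leftmost at 25, rightmost at 76.
Optimal location = (25 + 76)/2 = 50.5; maximum distance = (76 − 25)/2 = 25.5.

location 50.5, max distance 25.5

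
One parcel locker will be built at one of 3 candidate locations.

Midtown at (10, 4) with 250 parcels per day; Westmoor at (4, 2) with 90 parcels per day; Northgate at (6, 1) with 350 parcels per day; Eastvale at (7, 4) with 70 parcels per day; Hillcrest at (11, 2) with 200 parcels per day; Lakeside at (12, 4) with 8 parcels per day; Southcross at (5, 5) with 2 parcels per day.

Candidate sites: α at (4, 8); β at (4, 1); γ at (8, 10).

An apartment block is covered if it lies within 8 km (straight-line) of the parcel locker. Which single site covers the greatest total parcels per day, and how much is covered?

Coverage radius r = 8 km; a point is covered iff (Δx)²+(Δy)² ≤ 8² = 64.
  α (4, 8): covers {Midtown, Westmoor, Northgate, Eastvale, Southcross} → 762
  β (4, 1): covers {Midtown, Westmoor, Northgate, Eastvale, Hillcrest, Southcross} → 962
  γ (8, 10): covers {Midtown, Eastvale, Lakeside, Southcross} → 330
Maximum coverage at β: 962 parcels per day.

β, covering 962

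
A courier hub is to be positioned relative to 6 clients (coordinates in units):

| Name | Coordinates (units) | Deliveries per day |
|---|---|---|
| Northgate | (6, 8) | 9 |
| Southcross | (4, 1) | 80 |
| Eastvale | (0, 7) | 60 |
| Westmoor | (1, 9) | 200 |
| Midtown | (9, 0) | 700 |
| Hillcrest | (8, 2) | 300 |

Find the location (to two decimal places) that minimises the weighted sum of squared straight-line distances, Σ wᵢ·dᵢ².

(6.87, 2.20)

The minimiser of Σwᵢ‖p−pᵢ‖² is the weighted centroid p* = (Σwᵢpᵢ)/(Σwᵢ).
Σwᵢ = 1349.
Σwᵢxᵢ = 9·6 + 80·4 + 60·0 + 200·1 + 700·9 + 300·8 = 9274.
Σwᵢyᵢ = 9·8 + 80·1 + 60·7 + 200·9 + 700·0 + 300·2 = 2972.
x* = 9274/1349 = 6.87, y* = 2972/1349 = 2.20.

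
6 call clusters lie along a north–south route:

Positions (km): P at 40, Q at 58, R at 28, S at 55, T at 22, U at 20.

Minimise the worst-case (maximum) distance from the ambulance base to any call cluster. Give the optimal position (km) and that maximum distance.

location 39, max distance 19

The 1-center on a line is the midpoint of the two extreme points: leftmost at 20, rightmost at 58.
Optimal location = (20 + 58)/2 = 39; maximum distance = (58 − 20)/2 = 19.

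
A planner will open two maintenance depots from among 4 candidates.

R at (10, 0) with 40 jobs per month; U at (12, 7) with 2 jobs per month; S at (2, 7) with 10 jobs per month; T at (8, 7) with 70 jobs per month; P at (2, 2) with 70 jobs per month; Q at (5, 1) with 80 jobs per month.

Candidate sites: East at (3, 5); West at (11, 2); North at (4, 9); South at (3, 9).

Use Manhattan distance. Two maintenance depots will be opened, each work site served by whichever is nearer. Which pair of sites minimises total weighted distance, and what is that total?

{East, West}, total 1412

Evaluate every pair (each demand assigned to the nearer of the two):
  {East, West}: total = 1412
  {East, North}: total = 1710
  {West, South}: total = 1772
  {East, South}: total = 1782
  {West, North}: total = 1782
  {North, South}: total = 2350
Best pair: {East, West} with total 1412.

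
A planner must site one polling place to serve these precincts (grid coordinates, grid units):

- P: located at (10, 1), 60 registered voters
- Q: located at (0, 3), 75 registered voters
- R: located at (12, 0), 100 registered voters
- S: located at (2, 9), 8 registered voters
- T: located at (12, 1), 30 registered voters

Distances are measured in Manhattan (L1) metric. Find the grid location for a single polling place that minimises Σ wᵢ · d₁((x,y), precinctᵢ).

(10, 1)

Manhattan distance separates: Σwᵢ(|x−xᵢ|+|y−yᵢ|) = Σwᵢ|x−xᵢ| + Σwᵢ|y−yᵢ|, so x and y are optimised independently as 1-D weighted medians.
Total weight W = 273; half = 136.5.
x-coordinate, sorted with cumulative weight:
  x=0 (Q, w=75) cum 75
  x=2 (S, w=8) cum 83
  x=10 (P, w=60) cum 143  ← median
  x=12 (R, w=100) cum 243
  x=12 (T, w=30) cum 273
⇒ x* = 10
y-coordinate, sorted with cumulative weight:
  y=0 (R, w=100) cum 100
  y=1 (P, w=60) cum 160  ← median
  y=1 (T, w=30) cum 190
  y=3 (Q, w=75) cum 265
  y=9 (S, w=8) cum 273
⇒ y* = 1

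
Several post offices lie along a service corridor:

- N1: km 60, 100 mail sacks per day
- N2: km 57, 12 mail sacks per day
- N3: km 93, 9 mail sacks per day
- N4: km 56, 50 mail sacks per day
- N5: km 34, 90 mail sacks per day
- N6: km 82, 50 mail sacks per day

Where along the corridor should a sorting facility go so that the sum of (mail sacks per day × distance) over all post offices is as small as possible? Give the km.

x = 60

For a sum of weighted absolute distances on a line, the optimum is the weighted median (not the mean). Total weight W = 311; half-weight = 155.5.
Sort by position and accumulate weight:
  km 34 (N5, w=90) → cum 90
  km 56 (N4, w=50) → cum 140
  km 57 (N2, w=12) → cum 152
  km 60 (N1, w=100) → cum 252  ≥ 155.5 → median here
  km 82 (N6, w=50) → cum 302
  km 93 (N3, w=9) → cum 311
Optimal location: km 60.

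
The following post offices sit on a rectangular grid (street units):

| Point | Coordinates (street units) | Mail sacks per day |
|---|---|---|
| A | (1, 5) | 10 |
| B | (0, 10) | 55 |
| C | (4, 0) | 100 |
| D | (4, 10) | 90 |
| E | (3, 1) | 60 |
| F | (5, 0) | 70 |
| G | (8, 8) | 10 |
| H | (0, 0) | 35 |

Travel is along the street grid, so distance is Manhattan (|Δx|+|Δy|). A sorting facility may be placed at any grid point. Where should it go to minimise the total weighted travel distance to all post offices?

(4, 1)

Manhattan distance separates: Σwᵢ(|x−xᵢ|+|y−yᵢ|) = Σwᵢ|x−xᵢ| + Σwᵢ|y−yᵢ|, so x and y are optimised independently as 1-D weighted medians.
Total weight W = 430; half = 215.
x-coordinate, sorted with cumulative weight:
  x=0 (B, w=55) cum 55
  x=0 (H, w=35) cum 90
  x=1 (A, w=10) cum 100
  x=3 (E, w=60) cum 160
  x=4 (C, w=100) cum 260  ← median
  x=4 (D, w=90) cum 350
  x=5 (F, w=70) cum 420
  x=8 (G, w=10) cum 430
⇒ x* = 4
y-coordinate, sorted with cumulative weight:
  y=0 (C, w=100) cum 100
  y=0 (F, w=70) cum 170
  y=0 (H, w=35) cum 205
  y=1 (E, w=60) cum 265  ← median
  y=5 (A, w=10) cum 275
  y=8 (G, w=10) cum 285
  y=10 (B, w=55) cum 340
  y=10 (D, w=90) cum 430
⇒ y* = 1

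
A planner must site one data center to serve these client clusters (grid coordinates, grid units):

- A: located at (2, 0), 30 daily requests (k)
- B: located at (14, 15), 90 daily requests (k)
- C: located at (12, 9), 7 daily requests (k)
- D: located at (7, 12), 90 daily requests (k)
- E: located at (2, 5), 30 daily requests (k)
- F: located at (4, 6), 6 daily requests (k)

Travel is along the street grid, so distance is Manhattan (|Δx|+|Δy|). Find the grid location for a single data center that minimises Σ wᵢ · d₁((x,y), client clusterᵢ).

Manhattan distance separates: Σwᵢ(|x−xᵢ|+|y−yᵢ|) = Σwᵢ|x−xᵢ| + Σwᵢ|y−yᵢ|, so x and y are optimised independently as 1-D weighted medians.
Total weight W = 253; half = 126.5.
x-coordinate, sorted with cumulative weight:
  x=2 (A, w=30) cum 30
  x=2 (E, w=30) cum 60
  x=4 (F, w=6) cum 66
  x=7 (D, w=90) cum 156  ← median
  x=12 (C, w=7) cum 163
  x=14 (B, w=90) cum 253
⇒ x* = 7
y-coordinate, sorted with cumulative weight:
  y=0 (A, w=30) cum 30
  y=5 (E, w=30) cum 60
  y=6 (F, w=6) cum 66
  y=9 (C, w=7) cum 73
  y=12 (D, w=90) cum 163  ← median
  y=15 (B, w=90) cum 253
⇒ y* = 12

(7, 12)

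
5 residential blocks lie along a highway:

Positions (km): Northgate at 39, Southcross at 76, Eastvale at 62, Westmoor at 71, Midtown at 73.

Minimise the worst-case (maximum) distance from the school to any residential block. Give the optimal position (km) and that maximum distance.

The 1-center on a line is the midpoint of the two extreme points: leftmost at 39, rightmost at 76.
Optimal location = (39 + 76)/2 = 57.5; maximum distance = (76 − 39)/2 = 18.5.

location 57.5, max distance 18.5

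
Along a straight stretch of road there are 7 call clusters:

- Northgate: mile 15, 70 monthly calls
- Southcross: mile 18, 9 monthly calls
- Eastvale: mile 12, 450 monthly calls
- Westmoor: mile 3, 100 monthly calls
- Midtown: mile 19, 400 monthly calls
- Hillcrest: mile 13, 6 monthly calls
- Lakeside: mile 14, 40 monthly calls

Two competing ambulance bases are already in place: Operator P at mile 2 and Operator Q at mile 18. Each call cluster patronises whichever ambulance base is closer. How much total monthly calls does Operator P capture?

100

The indifferent point is the midpoint (2+18)/2 = 10; call clusters left of it (closer to Operator P at 2) go to Operator P, those right go to Operator Q.
  Westmoor at 3 (w=100) → Operator P
  Eastvale at 12 (w=450) → Operator Q
  Hillcrest at 13 (w=6) → Operator Q
  Lakeside at 14 (w=40) → Operator Q
  Northgate at 15 (w=70) → Operator Q
  Southcross at 18 (w=9) → Operator Q
  Midtown at 19 (w=400) → Operator Q
Operator P captures 100; Operator Q captures 975.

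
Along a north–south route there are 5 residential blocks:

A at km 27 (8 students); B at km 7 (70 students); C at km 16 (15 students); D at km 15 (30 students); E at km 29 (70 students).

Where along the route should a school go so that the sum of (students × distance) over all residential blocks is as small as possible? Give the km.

x = 15

For a sum of weighted absolute distances on a line, the optimum is the weighted median (not the mean). Total weight W = 193; half-weight = 96.5.
Sort by position and accumulate weight:
  km 7 (B, w=70) → cum 70
  km 15 (D, w=30) → cum 100  ≥ 96.5 → median here
  km 16 (C, w=15) → cum 115
  km 27 (A, w=8) → cum 123
  km 29 (E, w=70) → cum 193
Optimal location: km 15.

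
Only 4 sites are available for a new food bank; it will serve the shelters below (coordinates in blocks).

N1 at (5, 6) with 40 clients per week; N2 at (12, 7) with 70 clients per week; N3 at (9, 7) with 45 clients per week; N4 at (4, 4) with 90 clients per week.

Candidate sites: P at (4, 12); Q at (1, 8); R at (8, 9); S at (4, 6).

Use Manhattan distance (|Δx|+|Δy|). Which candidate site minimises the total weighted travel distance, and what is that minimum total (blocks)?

Total weighted distance at each candidate:
  P (4, 12): total = 2360
  Q (1, 8): total = 2115
  R (8, 9): total = 1605
  S (4, 6): total = 1120
Minimum is at S with total 1120 blocks.

S, total 1120 blocks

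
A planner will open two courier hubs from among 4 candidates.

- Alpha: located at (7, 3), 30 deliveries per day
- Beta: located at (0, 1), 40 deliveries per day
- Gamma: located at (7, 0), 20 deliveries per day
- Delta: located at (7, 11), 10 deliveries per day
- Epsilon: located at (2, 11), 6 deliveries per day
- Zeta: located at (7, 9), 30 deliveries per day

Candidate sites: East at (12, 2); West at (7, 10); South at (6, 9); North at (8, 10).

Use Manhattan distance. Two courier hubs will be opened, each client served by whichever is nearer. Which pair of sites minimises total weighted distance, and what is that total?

{East, West}, total 916

Evaluate every pair (each demand assigned to the nearer of the two):
  {East, West}: total = 916
  {East, South}: total = 936
  {East, North}: total = 962
  {West, South}: total = 1046
  {South, North}: total = 1056
  {West, North}: total = 1126
Best pair: {East, West} with total 916.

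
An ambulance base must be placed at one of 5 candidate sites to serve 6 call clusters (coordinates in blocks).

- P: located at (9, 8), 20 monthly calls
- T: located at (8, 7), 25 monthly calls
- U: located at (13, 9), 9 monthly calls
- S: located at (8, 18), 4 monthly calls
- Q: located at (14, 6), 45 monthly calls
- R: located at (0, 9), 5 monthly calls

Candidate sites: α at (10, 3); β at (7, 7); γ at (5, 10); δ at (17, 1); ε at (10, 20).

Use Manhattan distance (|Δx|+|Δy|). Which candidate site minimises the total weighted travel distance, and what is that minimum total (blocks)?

Total weighted distance at each candidate:
  α (10, 3): total = 814
  β (7, 7): total = 610
  γ (5, 10): total = 1010
  δ (17, 1): total = 1372
  ε (10, 20): total = 1692
Minimum is at β with total 610 blocks.

β, total 610 blocks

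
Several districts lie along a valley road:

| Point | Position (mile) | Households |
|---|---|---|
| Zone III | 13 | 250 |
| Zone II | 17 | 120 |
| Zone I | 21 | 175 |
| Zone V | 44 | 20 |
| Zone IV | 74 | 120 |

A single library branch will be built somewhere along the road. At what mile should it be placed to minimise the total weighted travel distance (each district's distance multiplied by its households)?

For a sum of weighted absolute distances on a line, the optimum is the weighted median (not the mean). Total weight W = 685; half-weight = 342.5.
Sort by position and accumulate weight:
  mile 13 (Zone III, w=250) → cum 250
  mile 17 (Zone II, w=120) → cum 370  ≥ 342.5 → median here
  mile 21 (Zone I, w=175) → cum 545
  mile 44 (Zone V, w=20) → cum 565
  mile 74 (Zone IV, w=120) → cum 685
Optimal location: mile 17.

x = 17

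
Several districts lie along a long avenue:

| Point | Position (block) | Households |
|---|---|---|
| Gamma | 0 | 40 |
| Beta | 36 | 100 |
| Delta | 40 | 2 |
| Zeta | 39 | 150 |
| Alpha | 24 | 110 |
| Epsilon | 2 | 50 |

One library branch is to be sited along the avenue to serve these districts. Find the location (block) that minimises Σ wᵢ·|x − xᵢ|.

x = 36

For a sum of weighted absolute distances on a line, the optimum is the weighted median (not the mean). Total weight W = 452; half-weight = 226.
Sort by position and accumulate weight:
  block 0 (Gamma, w=40) → cum 40
  block 2 (Epsilon, w=50) → cum 90
  block 24 (Alpha, w=110) → cum 200
  block 36 (Beta, w=100) → cum 300  ≥ 226 → median here
  block 39 (Zeta, w=150) → cum 450
  block 40 (Delta, w=2) → cum 452
Optimal location: block 36.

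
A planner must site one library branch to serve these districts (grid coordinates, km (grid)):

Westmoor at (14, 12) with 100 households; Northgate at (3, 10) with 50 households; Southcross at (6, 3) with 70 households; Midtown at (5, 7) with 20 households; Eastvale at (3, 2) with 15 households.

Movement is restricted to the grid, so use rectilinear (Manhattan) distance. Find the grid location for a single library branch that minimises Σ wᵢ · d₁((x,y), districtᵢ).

Manhattan distance separates: Σwᵢ(|x−xᵢ|+|y−yᵢ|) = Σwᵢ|x−xᵢ| + Σwᵢ|y−yᵢ|, so x and y are optimised independently as 1-D weighted medians.
Total weight W = 255; half = 127.5.
x-coordinate, sorted with cumulative weight:
  x=3 (Northgate, w=50) cum 50
  x=3 (Eastvale, w=15) cum 65
  x=5 (Midtown, w=20) cum 85
  x=6 (Southcross, w=70) cum 155  ← median
  x=14 (Westmoor, w=100) cum 255
⇒ x* = 6
y-coordinate, sorted with cumulative weight:
  y=2 (Eastvale, w=15) cum 15
  y=3 (Southcross, w=70) cum 85
  y=7 (Midtown, w=20) cum 105
  y=10 (Northgate, w=50) cum 155  ← median
  y=12 (Westmoor, w=100) cum 255
⇒ y* = 10

(6, 10)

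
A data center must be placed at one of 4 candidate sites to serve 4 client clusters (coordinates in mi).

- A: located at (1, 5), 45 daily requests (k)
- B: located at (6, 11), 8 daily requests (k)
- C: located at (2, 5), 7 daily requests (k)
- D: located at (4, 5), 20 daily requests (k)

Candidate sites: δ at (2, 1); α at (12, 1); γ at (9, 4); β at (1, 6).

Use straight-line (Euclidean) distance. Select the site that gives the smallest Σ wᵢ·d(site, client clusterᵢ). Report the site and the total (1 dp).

β, total 174.7 mi

Total weighted distance at each candidate:
  δ (2, 1): total = 389.1
  α (12, 1): total = 874.3
  γ (9, 4): total = 575.2
  β (1, 6): total = 174.7
Minimum is at β with total 174.7 mi.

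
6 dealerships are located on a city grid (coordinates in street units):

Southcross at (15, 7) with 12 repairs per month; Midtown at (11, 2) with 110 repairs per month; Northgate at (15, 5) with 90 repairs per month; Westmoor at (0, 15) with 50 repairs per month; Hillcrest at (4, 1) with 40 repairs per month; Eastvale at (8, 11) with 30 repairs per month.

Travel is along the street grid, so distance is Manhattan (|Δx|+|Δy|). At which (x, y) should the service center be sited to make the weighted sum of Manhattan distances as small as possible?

(11, 5)

Manhattan distance separates: Σwᵢ(|x−xᵢ|+|y−yᵢ|) = Σwᵢ|x−xᵢ| + Σwᵢ|y−yᵢ|, so x and y are optimised independently as 1-D weighted medians.
Total weight W = 332; half = 166.
x-coordinate, sorted with cumulative weight:
  x=0 (Westmoor, w=50) cum 50
  x=4 (Hillcrest, w=40) cum 90
  x=8 (Eastvale, w=30) cum 120
  x=11 (Midtown, w=110) cum 230  ← median
  x=15 (Southcross, w=12) cum 242
  x=15 (Northgate, w=90) cum 332
⇒ x* = 11
y-coordinate, sorted with cumulative weight:
  y=1 (Hillcrest, w=40) cum 40
  y=2 (Midtown, w=110) cum 150
  y=5 (Northgate, w=90) cum 240  ← median
  y=7 (Southcross, w=12) cum 252
  y=11 (Eastvale, w=30) cum 282
  y=15 (Westmoor, w=50) cum 332
⇒ y* = 5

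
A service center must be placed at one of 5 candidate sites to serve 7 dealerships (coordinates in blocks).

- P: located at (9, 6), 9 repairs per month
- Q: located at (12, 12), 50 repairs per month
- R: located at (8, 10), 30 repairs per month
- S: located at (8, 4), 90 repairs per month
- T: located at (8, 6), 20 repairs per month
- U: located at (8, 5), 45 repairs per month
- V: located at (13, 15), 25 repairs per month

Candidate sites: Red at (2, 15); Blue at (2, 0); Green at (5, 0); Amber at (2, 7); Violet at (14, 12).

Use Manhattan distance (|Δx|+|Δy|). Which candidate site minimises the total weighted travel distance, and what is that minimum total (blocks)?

Total weighted distance at each candidate:
  Red (2, 15): total = 3949
  Blue (2, 0): total = 3982
  Green (5, 0): total = 3175
  Amber (2, 7): total = 2877
  Violet (14, 12): total = 2624
Minimum is at Violet with total 2624 blocks.

Violet, total 2624 blocks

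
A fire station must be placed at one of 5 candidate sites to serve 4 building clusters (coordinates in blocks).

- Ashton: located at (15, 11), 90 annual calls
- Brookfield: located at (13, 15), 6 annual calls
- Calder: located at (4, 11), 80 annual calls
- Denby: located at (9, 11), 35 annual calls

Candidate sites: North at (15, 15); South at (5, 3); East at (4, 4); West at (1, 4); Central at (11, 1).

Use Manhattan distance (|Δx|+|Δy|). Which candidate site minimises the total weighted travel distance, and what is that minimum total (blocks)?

Total weighted distance at each candidate:
  North (15, 15): total = 1922
  South (5, 3): total = 2880
  East (4, 4): total = 2720
  West (1, 4): total = 3353
  Central (11, 1): total = 3136
Minimum is at North with total 1922 blocks.

North, total 1922 blocks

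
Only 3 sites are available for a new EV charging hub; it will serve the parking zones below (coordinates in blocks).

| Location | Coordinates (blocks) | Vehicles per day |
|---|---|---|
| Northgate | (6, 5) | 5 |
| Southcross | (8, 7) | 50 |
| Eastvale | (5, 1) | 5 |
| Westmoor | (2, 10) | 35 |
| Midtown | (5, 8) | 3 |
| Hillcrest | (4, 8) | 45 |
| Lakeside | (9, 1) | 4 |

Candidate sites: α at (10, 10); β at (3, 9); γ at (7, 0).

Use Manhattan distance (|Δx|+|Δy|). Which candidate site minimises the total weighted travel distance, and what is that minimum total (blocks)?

Total weighted distance at each candidate:
  α (10, 10): total = 1066
  β (3, 9): total = 660
  γ (7, 0): total = 1507
Minimum is at β with total 660 blocks.

β, total 660 blocks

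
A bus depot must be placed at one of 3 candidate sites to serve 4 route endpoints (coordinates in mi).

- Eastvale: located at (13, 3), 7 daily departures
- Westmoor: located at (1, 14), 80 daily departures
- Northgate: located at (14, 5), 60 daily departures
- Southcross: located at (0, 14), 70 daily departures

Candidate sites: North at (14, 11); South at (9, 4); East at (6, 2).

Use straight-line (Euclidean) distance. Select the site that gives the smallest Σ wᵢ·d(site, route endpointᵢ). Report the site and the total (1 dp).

South, total 2301.1 mi

Total weighted distance at each candidate:
  North (14, 11): total = 2486.0
  South (9, 4): total = 2301.1
  East (6, 2): total = 2541.3
Minimum is at South with total 2301.1 mi.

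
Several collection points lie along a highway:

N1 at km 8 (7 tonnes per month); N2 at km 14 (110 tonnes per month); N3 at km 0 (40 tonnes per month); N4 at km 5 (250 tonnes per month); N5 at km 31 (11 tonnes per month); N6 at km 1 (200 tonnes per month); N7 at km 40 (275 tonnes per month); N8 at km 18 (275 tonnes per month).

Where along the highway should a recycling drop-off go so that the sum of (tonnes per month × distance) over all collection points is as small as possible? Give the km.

For a sum of weighted absolute distances on a line, the optimum is the weighted median (not the mean). Total weight W = 1168; half-weight = 584.
Sort by position and accumulate weight:
  km 0 (N3, w=40) → cum 40
  km 1 (N6, w=200) → cum 240
  km 5 (N4, w=250) → cum 490
  km 8 (N1, w=7) → cum 497
  km 14 (N2, w=110) → cum 607  ≥ 584 → median here
  km 18 (N8, w=275) → cum 882
  km 31 (N5, w=11) → cum 893
  km 40 (N7, w=275) → cum 1168
Optimal location: km 14.

x = 14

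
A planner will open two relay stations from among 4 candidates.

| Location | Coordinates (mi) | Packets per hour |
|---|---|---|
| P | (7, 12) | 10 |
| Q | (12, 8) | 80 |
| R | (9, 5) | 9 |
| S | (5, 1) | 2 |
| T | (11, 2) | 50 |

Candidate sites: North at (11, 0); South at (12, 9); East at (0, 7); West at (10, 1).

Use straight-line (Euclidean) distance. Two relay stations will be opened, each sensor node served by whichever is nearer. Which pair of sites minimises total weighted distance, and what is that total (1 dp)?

{South, West}, total 256.1

Evaluate every pair (each demand assigned to the nearer of the two):
  {South, West}: total = 256.1
  {North, South}: total = 295.5
  {South, East}: total = 552.5
  {East, West}: total = 786.3
  {North, West}: total = 814.2
  {North, East}: total = 891.6
Best pair: {South, West} with total 256.1.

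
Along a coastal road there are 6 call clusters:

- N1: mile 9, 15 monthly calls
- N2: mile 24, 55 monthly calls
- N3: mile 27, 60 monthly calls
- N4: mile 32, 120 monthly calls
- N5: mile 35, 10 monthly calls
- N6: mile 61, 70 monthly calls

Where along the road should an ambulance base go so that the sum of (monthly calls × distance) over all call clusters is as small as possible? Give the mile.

x = 32

For a sum of weighted absolute distances on a line, the optimum is the weighted median (not the mean). Total weight W = 330; half-weight = 165.
Sort by position and accumulate weight:
  mile 9 (N1, w=15) → cum 15
  mile 24 (N2, w=55) → cum 70
  mile 27 (N3, w=60) → cum 130
  mile 32 (N4, w=120) → cum 250  ≥ 165 → median here
  mile 35 (N5, w=10) → cum 260
  mile 61 (N6, w=70) → cum 330
Optimal location: mile 32.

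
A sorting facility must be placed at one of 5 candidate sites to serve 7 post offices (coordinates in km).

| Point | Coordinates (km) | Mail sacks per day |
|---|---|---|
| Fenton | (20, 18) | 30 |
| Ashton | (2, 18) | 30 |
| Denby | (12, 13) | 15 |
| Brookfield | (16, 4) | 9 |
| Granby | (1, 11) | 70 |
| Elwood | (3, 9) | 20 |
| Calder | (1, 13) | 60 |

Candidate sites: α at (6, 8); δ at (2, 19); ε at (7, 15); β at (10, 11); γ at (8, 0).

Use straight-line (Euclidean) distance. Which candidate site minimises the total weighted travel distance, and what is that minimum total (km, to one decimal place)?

ε, total 1812.3 km

Total weighted distance at each candidate:
  α (6, 8): total = 1949.0
  δ (2, 19): total = 2060.7
  ε (7, 15): total = 1812.3
  β (10, 11): total = 2139.3
  γ (8, 0): total = 3507.2
Minimum is at ε with total 1812.3 km.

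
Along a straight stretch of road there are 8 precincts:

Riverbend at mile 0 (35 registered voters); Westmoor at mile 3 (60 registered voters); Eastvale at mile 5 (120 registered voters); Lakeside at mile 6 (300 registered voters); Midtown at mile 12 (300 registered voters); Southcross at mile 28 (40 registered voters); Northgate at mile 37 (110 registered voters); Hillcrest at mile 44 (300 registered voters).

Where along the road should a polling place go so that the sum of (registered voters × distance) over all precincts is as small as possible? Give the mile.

x = 12

For a sum of weighted absolute distances on a line, the optimum is the weighted median (not the mean). Total weight W = 1265; half-weight = 632.5.
Sort by position and accumulate weight:
  mile 0 (Riverbend, w=35) → cum 35
  mile 3 (Westmoor, w=60) → cum 95
  mile 5 (Eastvale, w=120) → cum 215
  mile 6 (Lakeside, w=300) → cum 515
  mile 12 (Midtown, w=300) → cum 815  ≥ 632.5 → median here
  mile 28 (Southcross, w=40) → cum 855
  mile 37 (Northgate, w=110) → cum 965
  mile 44 (Hillcrest, w=300) → cum 1265
Optimal location: mile 12.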